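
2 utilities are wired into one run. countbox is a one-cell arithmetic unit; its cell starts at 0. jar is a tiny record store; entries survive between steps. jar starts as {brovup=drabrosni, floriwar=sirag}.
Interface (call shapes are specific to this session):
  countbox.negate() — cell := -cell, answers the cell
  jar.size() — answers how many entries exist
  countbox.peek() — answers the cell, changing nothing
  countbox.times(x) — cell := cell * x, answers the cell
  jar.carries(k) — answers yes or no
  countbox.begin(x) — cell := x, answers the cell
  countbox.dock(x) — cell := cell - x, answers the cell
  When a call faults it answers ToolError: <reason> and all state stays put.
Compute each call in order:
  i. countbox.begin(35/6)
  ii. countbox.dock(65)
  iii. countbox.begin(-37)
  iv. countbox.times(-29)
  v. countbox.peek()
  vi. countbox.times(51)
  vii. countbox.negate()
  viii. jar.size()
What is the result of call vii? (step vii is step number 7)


Answer: -54723

Derivation:
# 1. countbox.begin(35/6) -> 35/6
# 2. countbox.dock(65) -> -355/6
# 3. countbox.begin(-37) -> -37
# 4. countbox.times(-29) -> 1073
# 5. countbox.peek() -> 1073
# 6. countbox.times(51) -> 54723
# 7. countbox.negate() -> -54723
# 8. jar.size() -> 2


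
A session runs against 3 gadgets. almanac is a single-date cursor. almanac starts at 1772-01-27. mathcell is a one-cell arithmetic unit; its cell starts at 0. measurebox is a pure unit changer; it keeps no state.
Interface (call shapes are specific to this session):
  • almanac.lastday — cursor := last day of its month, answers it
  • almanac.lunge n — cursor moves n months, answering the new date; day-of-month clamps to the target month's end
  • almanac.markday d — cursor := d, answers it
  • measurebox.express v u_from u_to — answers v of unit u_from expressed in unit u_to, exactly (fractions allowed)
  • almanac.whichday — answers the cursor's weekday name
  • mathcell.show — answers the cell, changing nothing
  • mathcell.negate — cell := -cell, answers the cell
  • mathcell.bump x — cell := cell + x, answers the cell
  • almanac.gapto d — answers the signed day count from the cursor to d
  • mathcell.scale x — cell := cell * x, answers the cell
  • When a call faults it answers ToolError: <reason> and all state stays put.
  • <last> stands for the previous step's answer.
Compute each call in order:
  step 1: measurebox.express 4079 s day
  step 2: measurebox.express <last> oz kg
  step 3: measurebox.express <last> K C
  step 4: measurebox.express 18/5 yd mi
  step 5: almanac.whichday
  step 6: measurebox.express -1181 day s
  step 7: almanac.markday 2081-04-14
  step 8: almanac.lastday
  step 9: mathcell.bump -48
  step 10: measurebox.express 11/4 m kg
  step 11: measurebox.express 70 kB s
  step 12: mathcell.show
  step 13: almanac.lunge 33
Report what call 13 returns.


Answer: 2084-01-30

Derivation:
Act: express[4079; s; day]
Obs: 4079/86400
Act: express[<last>; oz; kg]
Obs: 185020327723/138240000000000
Act: express[<last>; K; C]
Obs: -37760070979672277/138240000000000
Act: express[18/5; yd; mi]
Obs: 9/4400
Act: whichday[]
Obs: Monday
Act: express[-1181; day; s]
Obs: -102038400
Act: markday[2081-04-14]
Obs: 2081-04-14
Act: lastday[]
Obs: 2081-04-30
Act: bump[-48]
Obs: -48
Act: express[11/4; m; kg]
Obs: ToolError: incompatible units
Act: express[70; kB; s]
Obs: ToolError: incompatible units
Act: show[]
Obs: -48
Act: lunge[33]
Obs: 2084-01-30


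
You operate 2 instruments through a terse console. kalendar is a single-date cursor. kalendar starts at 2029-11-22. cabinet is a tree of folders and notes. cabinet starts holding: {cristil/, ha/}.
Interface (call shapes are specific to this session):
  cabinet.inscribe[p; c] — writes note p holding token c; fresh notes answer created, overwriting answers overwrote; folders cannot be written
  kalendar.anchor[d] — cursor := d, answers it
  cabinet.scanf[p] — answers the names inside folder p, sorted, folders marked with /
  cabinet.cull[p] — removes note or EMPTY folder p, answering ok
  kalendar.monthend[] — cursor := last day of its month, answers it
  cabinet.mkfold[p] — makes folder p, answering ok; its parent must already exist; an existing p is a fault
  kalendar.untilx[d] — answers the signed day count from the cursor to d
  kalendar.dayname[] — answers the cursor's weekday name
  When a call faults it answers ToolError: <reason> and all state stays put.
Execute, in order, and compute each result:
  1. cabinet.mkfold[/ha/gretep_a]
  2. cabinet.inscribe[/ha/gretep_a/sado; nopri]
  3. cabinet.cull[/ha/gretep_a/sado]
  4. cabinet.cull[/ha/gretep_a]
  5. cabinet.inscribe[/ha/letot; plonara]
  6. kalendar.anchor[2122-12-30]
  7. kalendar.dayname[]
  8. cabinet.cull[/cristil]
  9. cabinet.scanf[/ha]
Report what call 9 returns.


% 1. cabinet.mkfold(p=/ha/gretep_a) ~> ok
% 2. cabinet.inscribe(p=/ha/gretep_a/sado, c=nopri) ~> created
% 3. cabinet.cull(p=/ha/gretep_a/sado) ~> ok
% 4. cabinet.cull(p=/ha/gretep_a) ~> ok
% 5. cabinet.inscribe(p=/ha/letot, c=plonara) ~> created
% 6. kalendar.anchor(d=2122-12-30) ~> 2122-12-30
% 7. kalendar.dayname() ~> Wednesday
% 8. cabinet.cull(p=/cristil) ~> ok
% 9. cabinet.scanf(p=/ha) ~> [letot]

Answer: [letot]


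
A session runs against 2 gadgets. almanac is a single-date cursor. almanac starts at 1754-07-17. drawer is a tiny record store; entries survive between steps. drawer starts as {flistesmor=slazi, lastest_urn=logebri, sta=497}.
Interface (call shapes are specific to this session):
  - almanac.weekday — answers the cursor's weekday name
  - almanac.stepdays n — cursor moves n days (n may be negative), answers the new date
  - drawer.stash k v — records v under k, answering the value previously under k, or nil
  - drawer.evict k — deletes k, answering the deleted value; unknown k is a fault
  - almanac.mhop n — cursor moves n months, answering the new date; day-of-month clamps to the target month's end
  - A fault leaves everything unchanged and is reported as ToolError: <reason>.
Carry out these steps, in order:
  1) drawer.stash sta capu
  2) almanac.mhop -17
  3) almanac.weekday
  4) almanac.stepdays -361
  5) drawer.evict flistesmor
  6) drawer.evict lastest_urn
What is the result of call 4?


>> drawer.stash(k→sta, v→capu)
<< 497
>> almanac.mhop(n→-17)
<< 1753-02-17
>> almanac.weekday()
<< Saturday
>> almanac.stepdays(n→-361)
<< 1752-02-22
>> drawer.evict(k→flistesmor)
<< slazi
>> drawer.evict(k→lastest_urn)
<< logebri

Answer: 1752-02-22


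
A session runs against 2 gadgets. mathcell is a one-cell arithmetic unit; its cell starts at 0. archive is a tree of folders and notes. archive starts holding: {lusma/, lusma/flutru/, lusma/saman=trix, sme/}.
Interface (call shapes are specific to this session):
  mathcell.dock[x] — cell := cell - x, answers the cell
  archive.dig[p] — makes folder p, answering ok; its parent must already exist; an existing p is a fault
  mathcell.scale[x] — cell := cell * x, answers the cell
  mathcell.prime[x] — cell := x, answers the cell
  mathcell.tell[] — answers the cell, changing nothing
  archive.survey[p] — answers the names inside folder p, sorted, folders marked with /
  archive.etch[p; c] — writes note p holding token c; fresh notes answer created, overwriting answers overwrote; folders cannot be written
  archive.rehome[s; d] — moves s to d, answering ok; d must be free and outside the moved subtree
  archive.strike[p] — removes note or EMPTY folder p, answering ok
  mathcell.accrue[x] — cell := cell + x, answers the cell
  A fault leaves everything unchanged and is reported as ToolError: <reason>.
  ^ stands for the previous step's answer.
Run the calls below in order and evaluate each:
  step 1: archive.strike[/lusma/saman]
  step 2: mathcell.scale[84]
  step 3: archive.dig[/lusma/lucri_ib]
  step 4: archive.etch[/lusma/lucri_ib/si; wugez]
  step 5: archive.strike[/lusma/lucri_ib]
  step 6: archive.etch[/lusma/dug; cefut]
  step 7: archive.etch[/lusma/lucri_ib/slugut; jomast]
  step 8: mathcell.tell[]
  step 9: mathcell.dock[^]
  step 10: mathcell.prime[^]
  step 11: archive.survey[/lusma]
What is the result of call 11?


Using archive.strike with p: /lusma/saman, → ok.
Using mathcell.scale with x: 84, yielding 0.
Calling archive.dig with p: /lusma/lucri_ib, and observe ok.
I try archive.etch with p: /lusma/lucri_ib/si, c: wugez, and get created.
I try archive.strike with p: /lusma/lucri_ib, yielding ToolError: not empty.
Calling archive.etch with p: /lusma/dug, c: cefut, and get created.
Next I call archive.etch with p: /lusma/lucri_ib/slugut, c: jomast, which returns created.
I try mathcell.tell(), → 0.
I run mathcell.dock with x: ^, yielding 0.
Then mathcell.prime with x: ^, giving 0.
I call archive.survey with p: /lusma, — result: [dug, flutru/, lucri_ib/].

Answer: [dug, flutru/, lucri_ib/]


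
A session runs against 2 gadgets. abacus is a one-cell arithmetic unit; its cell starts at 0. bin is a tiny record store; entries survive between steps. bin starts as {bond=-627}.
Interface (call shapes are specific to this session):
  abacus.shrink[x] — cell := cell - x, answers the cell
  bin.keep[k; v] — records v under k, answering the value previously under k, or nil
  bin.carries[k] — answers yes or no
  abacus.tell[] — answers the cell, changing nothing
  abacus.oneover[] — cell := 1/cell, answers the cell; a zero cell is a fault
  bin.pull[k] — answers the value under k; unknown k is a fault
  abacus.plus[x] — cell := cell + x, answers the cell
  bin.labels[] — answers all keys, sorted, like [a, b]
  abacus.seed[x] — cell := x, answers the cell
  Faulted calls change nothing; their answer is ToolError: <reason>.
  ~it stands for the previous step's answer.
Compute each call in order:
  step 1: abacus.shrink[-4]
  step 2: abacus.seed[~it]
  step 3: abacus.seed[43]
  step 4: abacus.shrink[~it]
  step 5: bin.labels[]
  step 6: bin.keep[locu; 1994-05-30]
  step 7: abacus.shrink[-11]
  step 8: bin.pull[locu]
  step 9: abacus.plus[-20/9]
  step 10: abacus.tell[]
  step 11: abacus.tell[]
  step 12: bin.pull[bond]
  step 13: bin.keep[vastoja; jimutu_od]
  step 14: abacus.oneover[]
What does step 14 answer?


I try abacus.shrink passing x: -4: 4.
I run abacus.seed passing x: ~it, and observe 4.
I call abacus.seed passing x: 43, and see 43.
Now I run abacus.shrink passing x: ~it, and observe 0.
Next I call bin.labels(), yielding [bond].
Calling bin.keep passing k: locu, v: 1994-05-30, giving nil.
Invoking abacus.shrink passing x: -11, and observe 11.
Now I run bin.pull passing k: locu, → 1994-05-30.
I run abacus.plus passing x: -20/9, and get 79/9.
I run abacus.tell, which returns 79/9.
I invoke abacus.tell, yielding 79/9.
Calling bin.pull passing k: bond, yielding -627.
Invoking bin.keep passing k: vastoja, v: jimutu_od, yielding nil.
I call abacus.oneover(): 9/79.

Answer: 9/79


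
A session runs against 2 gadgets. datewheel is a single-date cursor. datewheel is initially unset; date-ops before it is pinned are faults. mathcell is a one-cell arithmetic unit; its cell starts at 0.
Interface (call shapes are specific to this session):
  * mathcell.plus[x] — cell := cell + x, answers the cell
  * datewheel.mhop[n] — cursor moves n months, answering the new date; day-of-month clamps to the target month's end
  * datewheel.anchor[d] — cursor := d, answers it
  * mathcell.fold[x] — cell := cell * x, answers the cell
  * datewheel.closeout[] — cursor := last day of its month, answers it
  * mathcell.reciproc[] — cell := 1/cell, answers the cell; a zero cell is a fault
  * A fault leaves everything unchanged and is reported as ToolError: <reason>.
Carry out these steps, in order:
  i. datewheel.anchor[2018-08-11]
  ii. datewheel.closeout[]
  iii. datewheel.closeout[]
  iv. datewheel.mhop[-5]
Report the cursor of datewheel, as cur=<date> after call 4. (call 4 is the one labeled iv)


Answer: cur=2018-03-31

Derivation:
$ datewheel.anchor d→2018-08-11
[out] 2018-08-11
$ datewheel.closeout
[out] 2018-08-31
$ datewheel.closeout
[out] 2018-08-31
$ datewheel.mhop n→-5
[out] 2018-03-31


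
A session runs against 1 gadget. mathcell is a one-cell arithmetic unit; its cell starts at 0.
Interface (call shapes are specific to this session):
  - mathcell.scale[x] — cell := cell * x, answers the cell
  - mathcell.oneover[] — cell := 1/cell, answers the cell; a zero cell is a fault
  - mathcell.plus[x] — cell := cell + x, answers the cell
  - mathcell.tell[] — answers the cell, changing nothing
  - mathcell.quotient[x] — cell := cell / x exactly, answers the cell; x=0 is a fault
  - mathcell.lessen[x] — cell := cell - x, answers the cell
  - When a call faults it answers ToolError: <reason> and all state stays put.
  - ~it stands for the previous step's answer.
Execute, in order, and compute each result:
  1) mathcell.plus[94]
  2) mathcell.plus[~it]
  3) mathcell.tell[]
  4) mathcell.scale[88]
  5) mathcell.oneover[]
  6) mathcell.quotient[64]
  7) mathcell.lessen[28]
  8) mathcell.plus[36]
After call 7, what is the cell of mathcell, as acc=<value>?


Answer: acc=-29646847/1058816

Derivation:
;; plus(x='94') => 94
;; plus(x='~it') => 188
;; tell() => 188
;; scale(x='88') => 16544
;; oneover() => 1/16544
;; quotient(x='64') => 1/1058816
;; lessen(x='28') => -29646847/1058816
;; plus(x='36') => 8470529/1058816


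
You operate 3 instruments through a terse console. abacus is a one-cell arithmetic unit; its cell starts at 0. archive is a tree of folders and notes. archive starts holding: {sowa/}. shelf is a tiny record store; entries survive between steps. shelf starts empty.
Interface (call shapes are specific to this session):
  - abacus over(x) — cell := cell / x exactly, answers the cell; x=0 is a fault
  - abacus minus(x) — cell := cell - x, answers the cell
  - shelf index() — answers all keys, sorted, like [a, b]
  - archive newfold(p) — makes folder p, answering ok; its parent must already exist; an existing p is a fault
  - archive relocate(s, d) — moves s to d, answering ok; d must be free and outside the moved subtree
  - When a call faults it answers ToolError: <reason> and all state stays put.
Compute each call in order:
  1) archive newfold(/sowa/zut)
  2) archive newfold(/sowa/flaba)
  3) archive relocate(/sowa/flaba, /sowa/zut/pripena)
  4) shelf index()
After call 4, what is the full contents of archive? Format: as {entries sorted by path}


·→ archive newfold(p='/sowa/zut')
·← ok
·→ archive newfold(p='/sowa/flaba')
·← ok
·→ archive relocate(s='/sowa/flaba', d='/sowa/zut/pripena')
·← ok
·→ shelf index()
·← []

Answer: {sowa/, sowa/zut/, sowa/zut/pripena/}


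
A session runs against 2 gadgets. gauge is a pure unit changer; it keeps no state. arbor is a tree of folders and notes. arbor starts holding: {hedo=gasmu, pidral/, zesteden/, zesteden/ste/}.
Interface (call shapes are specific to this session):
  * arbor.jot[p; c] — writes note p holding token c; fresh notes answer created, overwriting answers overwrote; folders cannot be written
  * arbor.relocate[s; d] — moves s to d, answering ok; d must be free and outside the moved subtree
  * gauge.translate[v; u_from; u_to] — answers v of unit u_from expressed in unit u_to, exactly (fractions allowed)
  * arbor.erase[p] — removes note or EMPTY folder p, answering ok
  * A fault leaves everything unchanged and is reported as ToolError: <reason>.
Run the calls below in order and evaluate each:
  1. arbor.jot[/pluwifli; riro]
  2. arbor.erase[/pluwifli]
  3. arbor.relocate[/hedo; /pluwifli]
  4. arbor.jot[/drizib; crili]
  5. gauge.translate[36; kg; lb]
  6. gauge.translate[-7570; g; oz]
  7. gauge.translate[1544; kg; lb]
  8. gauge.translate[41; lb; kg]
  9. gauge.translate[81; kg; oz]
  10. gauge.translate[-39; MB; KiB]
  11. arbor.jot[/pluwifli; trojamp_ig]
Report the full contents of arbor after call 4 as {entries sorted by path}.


>>> arbor.jot p→/pluwifli c→riro
:: created
>>> arbor.erase p→/pluwifli
:: ok
>>> arbor.relocate s→/hedo d→/pluwifli
:: ok
>>> arbor.jot p→/drizib c→crili
:: created
>>> gauge.translate v→36 u_from→kg u_to→lb
:: 3600000000/45359237
>>> gauge.translate v→-7570 u_from→g u_to→oz
:: -12112000000/45359237
>>> gauge.translate v→1544 u_from→kg u_to→lb
:: 154400000000/45359237
>>> gauge.translate v→41 u_from→lb u_to→kg
:: 1859728717/100000000
>>> gauge.translate v→81 u_from→kg u_to→oz
:: 129600000000/45359237
>>> gauge.translate v→-39 u_from→MB u_to→KiB
:: -609375/16
>>> arbor.jot p→/pluwifli c→trojamp_ig
:: overwrote

Answer: {drizib=crili, pidral/, pluwifli=gasmu, zesteden/, zesteden/ste/}


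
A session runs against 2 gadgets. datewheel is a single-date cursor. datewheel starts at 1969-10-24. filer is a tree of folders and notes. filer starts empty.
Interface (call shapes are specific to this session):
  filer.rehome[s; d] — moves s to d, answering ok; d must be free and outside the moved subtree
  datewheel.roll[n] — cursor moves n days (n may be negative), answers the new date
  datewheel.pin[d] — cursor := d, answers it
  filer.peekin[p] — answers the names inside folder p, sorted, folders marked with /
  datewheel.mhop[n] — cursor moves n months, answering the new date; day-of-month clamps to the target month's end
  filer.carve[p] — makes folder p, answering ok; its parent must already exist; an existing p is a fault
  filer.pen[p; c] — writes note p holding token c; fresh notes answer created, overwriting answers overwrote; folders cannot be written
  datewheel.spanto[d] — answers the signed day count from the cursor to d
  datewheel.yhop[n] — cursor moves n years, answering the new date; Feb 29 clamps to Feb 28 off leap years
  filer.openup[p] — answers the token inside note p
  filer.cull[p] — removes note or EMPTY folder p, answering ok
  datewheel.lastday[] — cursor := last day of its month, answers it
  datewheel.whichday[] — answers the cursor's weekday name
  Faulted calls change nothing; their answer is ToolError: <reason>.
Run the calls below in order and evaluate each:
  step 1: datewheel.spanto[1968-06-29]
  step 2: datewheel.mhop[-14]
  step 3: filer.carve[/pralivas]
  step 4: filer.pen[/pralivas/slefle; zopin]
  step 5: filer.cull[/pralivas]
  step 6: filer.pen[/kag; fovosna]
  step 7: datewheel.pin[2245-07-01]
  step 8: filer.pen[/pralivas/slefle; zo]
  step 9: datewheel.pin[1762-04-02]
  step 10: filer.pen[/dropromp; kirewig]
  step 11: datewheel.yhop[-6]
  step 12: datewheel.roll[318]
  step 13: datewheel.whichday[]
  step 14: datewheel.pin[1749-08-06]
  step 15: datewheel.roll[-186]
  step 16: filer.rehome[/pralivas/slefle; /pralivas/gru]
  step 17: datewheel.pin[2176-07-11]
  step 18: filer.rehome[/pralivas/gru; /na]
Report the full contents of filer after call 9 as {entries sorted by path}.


Then datewheel.spanto with d→1968-06-29, giving -482.
Now I run datewheel.mhop with n→-14, and see 1968-08-24.
I invoke filer.carve with p→/pralivas, which returns ok.
Next I call filer.pen with p→/pralivas/slefle, c→zopin, and observe created.
Calling filer.cull with p→/pralivas, and get ToolError: not empty.
Invoking filer.pen with p→/kag, c→fovosna, → created.
Calling datewheel.pin with d→2245-07-01, which returns 2245-07-01.
Using filer.pen with p→/pralivas/slefle, c→zo, and see overwrote.
Then datewheel.pin with d→1762-04-02, — result: 1762-04-02.
Next I call filer.pen with p→/dropromp, c→kirewig, and observe created.
I run datewheel.yhop with n→-6, — result: 1756-04-02.
I invoke datewheel.roll with n→318, and see 1757-02-14.
Invoking datewheel.whichday, giving Monday.
Using datewheel.pin with d→1749-08-06, → 1749-08-06.
I run datewheel.roll with n→-186, and get 1749-02-01.
Invoking filer.rehome with s→/pralivas/slefle, d→/pralivas/gru: ok.
I try datewheel.pin with d→2176-07-11, giving 2176-07-11.
Next I call filer.rehome with s→/pralivas/gru, d→/na, and observe ok.

Answer: {kag=fovosna, pralivas/, pralivas/slefle=zo}


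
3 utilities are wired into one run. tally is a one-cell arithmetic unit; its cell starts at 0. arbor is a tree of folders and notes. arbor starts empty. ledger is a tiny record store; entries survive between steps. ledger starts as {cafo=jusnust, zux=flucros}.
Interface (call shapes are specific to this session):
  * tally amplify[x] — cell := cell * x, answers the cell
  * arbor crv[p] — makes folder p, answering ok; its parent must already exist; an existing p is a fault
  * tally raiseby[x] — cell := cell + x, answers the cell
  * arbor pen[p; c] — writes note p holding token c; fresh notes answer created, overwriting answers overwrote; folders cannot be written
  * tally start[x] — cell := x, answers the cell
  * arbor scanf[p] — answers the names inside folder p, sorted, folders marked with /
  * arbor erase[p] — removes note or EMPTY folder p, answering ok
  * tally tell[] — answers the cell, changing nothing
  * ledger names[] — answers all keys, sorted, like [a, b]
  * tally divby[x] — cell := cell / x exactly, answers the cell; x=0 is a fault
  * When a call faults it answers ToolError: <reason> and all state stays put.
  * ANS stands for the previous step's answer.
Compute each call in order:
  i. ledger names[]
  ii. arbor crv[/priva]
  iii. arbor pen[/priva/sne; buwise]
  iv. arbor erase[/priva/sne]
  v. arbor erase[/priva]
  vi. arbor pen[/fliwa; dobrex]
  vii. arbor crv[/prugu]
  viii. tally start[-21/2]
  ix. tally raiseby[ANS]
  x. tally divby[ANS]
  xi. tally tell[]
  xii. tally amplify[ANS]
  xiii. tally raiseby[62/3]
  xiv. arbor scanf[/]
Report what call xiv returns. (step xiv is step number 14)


Answer: [fliwa, prugu/]

Derivation:
# 1. ledger names() => [cafo, zux]
# 2. arbor crv(p=/priva) => ok
# 3. arbor pen(p=/priva/sne, c=buwise) => created
# 4. arbor erase(p=/priva/sne) => ok
# 5. arbor erase(p=/priva) => ok
# 6. arbor pen(p=/fliwa, c=dobrex) => created
# 7. arbor crv(p=/prugu) => ok
# 8. tally start(x=-21/2) => -21/2
# 9. tally raiseby(x=ANS) => -21
# 10. tally divby(x=ANS) => 1
# 11. tally tell() => 1
# 12. tally amplify(x=ANS) => 1
# 13. tally raiseby(x=62/3) => 65/3
# 14. arbor scanf(p=/) => [fliwa, prugu/]


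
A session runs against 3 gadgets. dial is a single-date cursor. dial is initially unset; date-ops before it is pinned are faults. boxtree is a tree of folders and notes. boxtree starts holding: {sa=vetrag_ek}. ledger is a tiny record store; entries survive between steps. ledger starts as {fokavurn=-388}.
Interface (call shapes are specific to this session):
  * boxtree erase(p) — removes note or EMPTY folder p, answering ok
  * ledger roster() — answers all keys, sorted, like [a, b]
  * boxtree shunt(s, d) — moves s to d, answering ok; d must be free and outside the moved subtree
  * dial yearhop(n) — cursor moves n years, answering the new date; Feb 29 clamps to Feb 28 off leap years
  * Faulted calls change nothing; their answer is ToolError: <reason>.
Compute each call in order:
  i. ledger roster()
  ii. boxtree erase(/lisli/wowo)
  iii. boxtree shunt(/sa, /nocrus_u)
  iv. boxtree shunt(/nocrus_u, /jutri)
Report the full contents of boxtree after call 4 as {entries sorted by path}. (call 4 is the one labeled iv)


Then ledger roster: [fokavurn].
I call boxtree erase using /lisli/wowo, and get ToolError: not found.
Using boxtree shunt using /sa, /nocrus_u, and get ok.
Now I run boxtree shunt using /nocrus_u, /jutri, giving ok.

Answer: {jutri=vetrag_ek}


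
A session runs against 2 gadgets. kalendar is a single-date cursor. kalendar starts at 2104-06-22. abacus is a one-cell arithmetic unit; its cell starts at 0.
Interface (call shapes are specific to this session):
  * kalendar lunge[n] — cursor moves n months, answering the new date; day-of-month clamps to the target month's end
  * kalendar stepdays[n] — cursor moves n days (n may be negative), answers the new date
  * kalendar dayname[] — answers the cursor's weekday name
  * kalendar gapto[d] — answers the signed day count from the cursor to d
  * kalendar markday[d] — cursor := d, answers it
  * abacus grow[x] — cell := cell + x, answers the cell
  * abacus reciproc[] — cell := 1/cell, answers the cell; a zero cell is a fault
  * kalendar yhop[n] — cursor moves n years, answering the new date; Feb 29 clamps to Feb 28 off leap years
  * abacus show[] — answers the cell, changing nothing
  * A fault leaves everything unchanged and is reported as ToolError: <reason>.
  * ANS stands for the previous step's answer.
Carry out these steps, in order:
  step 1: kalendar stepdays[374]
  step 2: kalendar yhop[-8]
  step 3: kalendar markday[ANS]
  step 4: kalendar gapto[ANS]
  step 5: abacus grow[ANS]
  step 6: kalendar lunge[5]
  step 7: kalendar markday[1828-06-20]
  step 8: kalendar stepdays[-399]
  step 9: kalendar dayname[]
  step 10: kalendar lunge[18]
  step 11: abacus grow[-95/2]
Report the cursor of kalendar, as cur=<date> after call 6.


Answer: cur=2097-12-01

Derivation:
~$ kalendar stepdays 374
  2105-07-01
~$ kalendar yhop -8
  2097-07-01
~$ kalendar markday ANS
  2097-07-01
~$ kalendar gapto ANS
  0
~$ abacus grow ANS
  0
~$ kalendar lunge 5
  2097-12-01
~$ kalendar markday 1828-06-20
  1828-06-20
~$ kalendar stepdays -399
  1827-05-18
~$ kalendar dayname
  Friday
~$ kalendar lunge 18
  1828-11-18
~$ abacus grow -95/2
  -95/2


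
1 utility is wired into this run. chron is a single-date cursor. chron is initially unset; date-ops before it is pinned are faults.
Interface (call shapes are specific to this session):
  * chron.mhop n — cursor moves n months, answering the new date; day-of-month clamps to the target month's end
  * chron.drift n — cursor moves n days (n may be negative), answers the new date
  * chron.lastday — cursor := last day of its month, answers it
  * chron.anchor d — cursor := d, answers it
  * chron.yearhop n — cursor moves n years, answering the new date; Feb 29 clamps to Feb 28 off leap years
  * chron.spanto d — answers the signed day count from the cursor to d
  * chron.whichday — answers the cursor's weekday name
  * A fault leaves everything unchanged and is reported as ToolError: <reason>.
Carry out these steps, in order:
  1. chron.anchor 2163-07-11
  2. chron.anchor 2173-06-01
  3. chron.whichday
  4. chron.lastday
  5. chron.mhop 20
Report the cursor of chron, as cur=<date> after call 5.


Answer: cur=2175-02-28

Derivation:
~$ anchor d='2163-07-11'
  2163-07-11
~$ anchor d='2173-06-01'
  2173-06-01
~$ whichday
  Tuesday
~$ lastday
  2173-06-30
~$ mhop n='20'
  2175-02-28


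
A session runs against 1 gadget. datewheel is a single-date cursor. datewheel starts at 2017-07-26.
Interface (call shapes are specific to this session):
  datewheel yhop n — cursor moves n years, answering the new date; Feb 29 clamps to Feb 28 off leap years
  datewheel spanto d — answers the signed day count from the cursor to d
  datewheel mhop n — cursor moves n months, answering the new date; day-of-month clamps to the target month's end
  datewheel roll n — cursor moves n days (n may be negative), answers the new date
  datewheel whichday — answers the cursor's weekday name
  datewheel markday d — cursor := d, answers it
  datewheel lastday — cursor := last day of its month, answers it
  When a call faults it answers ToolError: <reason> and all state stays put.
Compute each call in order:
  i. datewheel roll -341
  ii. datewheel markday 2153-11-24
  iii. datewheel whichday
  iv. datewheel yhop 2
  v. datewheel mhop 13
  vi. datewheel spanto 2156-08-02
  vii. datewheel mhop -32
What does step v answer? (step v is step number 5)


Answer: 2156-12-24

Derivation:
~$ datewheel roll n: -341
[out] 2016-08-19
~$ datewheel markday d: 2153-11-24
[out] 2153-11-24
~$ datewheel whichday
[out] Saturday
~$ datewheel yhop n: 2
[out] 2155-11-24
~$ datewheel mhop n: 13
[out] 2156-12-24
~$ datewheel spanto d: 2156-08-02
[out] -144
~$ datewheel mhop n: -32
[out] 2154-04-24


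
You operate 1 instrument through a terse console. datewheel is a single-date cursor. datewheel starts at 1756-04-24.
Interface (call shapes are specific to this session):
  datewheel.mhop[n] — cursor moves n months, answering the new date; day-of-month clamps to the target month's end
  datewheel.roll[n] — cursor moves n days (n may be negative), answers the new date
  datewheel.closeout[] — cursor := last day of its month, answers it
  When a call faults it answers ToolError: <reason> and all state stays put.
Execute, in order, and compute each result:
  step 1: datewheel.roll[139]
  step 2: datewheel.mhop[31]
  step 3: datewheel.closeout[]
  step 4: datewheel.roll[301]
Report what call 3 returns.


Answer: 1759-04-30

Derivation:
~$ datewheel.roll n='139'
[out] 1756-09-10
~$ datewheel.mhop n='31'
[out] 1759-04-10
~$ datewheel.closeout
[out] 1759-04-30
~$ datewheel.roll n='301'
[out] 1760-02-25


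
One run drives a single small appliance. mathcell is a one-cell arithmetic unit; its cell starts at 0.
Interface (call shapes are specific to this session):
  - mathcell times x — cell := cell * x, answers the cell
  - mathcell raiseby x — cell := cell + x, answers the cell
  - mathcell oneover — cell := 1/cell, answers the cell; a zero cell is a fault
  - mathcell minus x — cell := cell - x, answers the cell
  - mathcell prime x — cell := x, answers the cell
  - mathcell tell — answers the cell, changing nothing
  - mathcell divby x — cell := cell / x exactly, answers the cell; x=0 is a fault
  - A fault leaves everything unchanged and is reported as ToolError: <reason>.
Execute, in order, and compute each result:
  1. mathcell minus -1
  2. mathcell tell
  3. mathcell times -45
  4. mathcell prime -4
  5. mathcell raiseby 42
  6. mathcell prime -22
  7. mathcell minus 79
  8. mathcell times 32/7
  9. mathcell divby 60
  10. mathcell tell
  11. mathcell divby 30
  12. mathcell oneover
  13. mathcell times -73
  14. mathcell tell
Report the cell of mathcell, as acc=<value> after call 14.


Answer: acc=114975/404

Derivation:
Act: mathcell minus[x: -1]
Obs: 1
Act: mathcell tell[]
Obs: 1
Act: mathcell times[x: -45]
Obs: -45
Act: mathcell prime[x: -4]
Obs: -4
Act: mathcell raiseby[x: 42]
Obs: 38
Act: mathcell prime[x: -22]
Obs: -22
Act: mathcell minus[x: 79]
Obs: -101
Act: mathcell times[x: 32/7]
Obs: -3232/7
Act: mathcell divby[x: 60]
Obs: -808/105
Act: mathcell tell[]
Obs: -808/105
Act: mathcell divby[x: 30]
Obs: -404/1575
Act: mathcell oneover[]
Obs: -1575/404
Act: mathcell times[x: -73]
Obs: 114975/404
Act: mathcell tell[]
Obs: 114975/404


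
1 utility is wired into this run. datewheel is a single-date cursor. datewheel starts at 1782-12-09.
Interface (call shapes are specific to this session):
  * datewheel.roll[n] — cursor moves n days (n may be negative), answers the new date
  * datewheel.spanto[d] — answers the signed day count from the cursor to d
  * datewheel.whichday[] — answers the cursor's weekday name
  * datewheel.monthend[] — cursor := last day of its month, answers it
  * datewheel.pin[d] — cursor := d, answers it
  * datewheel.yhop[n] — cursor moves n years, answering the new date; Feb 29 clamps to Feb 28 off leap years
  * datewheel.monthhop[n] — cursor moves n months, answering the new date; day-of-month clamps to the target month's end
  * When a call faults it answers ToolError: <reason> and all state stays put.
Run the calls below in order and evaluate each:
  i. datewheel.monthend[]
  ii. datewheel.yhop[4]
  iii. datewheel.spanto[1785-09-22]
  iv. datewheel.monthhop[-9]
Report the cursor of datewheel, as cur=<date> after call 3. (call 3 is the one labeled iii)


Answer: cur=1786-12-31

Derivation:
# 1. datewheel.monthend() == 1782-12-31
# 2. datewheel.yhop(n='4') == 1786-12-31
# 3. datewheel.spanto(d='1785-09-22') == -465
# 4. datewheel.monthhop(n='-9') == 1786-03-31


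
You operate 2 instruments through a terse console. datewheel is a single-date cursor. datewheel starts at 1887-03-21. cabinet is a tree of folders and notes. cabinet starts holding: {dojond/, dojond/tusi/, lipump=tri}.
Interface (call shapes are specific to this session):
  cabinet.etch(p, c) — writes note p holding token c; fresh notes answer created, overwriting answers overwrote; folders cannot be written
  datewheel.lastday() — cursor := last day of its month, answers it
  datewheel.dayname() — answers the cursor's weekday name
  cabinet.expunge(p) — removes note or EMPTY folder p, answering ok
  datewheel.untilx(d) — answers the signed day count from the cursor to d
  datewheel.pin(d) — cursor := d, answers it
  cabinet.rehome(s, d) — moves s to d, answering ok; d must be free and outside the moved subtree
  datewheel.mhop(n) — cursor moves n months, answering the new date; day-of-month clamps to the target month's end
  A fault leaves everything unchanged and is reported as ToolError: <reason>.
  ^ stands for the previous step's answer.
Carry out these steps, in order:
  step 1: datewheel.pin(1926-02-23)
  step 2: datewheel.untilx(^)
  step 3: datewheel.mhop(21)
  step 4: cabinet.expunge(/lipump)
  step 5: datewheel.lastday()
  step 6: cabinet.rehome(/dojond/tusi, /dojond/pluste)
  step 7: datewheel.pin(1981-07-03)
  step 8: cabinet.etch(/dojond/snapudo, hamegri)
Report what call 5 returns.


Do: pin[d: 1926-02-23]
See: 1926-02-23
Do: untilx[d: ^]
See: 0
Do: mhop[n: 21]
See: 1927-11-23
Do: expunge[p: /lipump]
See: ok
Do: lastday[]
See: 1927-11-30
Do: rehome[s: /dojond/tusi; d: /dojond/pluste]
See: ok
Do: pin[d: 1981-07-03]
See: 1981-07-03
Do: etch[p: /dojond/snapudo; c: hamegri]
See: created

Answer: 1927-11-30


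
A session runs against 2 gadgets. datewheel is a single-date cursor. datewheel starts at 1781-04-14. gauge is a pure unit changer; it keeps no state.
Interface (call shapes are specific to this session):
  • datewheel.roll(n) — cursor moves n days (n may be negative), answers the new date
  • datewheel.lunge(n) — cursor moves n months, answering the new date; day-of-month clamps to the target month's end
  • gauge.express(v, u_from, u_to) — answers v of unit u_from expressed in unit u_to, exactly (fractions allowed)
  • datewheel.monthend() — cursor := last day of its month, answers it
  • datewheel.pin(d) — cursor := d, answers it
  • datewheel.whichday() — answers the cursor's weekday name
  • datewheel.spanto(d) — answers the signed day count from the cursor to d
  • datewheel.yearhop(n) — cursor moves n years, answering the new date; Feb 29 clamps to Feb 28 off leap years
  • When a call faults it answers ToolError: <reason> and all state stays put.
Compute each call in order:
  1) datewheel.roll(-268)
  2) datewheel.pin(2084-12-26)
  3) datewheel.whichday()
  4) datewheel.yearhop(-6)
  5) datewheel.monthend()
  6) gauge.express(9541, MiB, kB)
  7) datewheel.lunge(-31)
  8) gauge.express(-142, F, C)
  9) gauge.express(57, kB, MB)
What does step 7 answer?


Answer: 2076-05-31

Derivation:
// 1. datewheel.roll(n=-268) : 1780-07-20
// 2. datewheel.pin(d=2084-12-26) : 2084-12-26
// 3. datewheel.whichday() : Tuesday
// 4. datewheel.yearhop(n=-6) : 2078-12-26
// 5. datewheel.monthend() : 2078-12-31
// 6. gauge.express(v=9541, u_from=MiB, u_to=kB) : 1250557952/125
// 7. datewheel.lunge(n=-31) : 2076-05-31
// 8. gauge.express(v=-142, u_from=F, u_to=C) : -290/3
// 9. gauge.express(v=57, u_from=kB, u_to=MB) : 57/1000


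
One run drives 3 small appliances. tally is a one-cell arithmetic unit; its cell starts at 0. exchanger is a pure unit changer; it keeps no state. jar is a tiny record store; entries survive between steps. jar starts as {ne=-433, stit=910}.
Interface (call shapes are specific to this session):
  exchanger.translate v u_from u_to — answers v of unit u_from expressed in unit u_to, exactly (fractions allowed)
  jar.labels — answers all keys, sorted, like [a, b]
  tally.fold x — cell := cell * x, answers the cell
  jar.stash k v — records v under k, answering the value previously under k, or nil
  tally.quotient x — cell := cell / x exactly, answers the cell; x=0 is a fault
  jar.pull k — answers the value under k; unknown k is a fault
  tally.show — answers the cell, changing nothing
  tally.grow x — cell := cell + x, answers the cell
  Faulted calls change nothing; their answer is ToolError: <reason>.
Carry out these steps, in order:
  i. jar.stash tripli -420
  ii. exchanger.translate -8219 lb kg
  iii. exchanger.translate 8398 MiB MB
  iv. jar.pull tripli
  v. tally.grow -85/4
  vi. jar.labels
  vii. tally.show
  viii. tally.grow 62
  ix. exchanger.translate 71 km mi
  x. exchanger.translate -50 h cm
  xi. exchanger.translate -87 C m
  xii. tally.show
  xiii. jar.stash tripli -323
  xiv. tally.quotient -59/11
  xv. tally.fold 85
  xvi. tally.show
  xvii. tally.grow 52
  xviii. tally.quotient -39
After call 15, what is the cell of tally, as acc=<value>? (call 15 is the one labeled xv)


Act: stash[k='tripli'; v='-420']
Obs: nil
Act: translate[v='-8219'; u_from='lb'; u_to='kg']
Obs: -372807568903/100000000
Act: translate[v='8398'; u_from='MiB'; u_to='MB']
Obs: 137592832/15625
Act: pull[k='tripli']
Obs: -420
Act: grow[x='-85/4']
Obs: -85/4
Act: labels[]
Obs: [ne, stit, tripli]
Act: show[]
Obs: -85/4
Act: grow[x='62']
Obs: 163/4
Act: translate[v='71'; u_from='km'; u_to='mi']
Obs: 1109375/25146
Act: translate[v='-50'; u_from='h'; u_to='cm']
Obs: ToolError: incompatible units
Act: translate[v='-87'; u_from='C'; u_to='m']
Obs: ToolError: incompatible units
Act: show[]
Obs: 163/4
Act: stash[k='tripli'; v='-323']
Obs: -420
Act: quotient[x='-59/11']
Obs: -1793/236
Act: fold[x='85']
Obs: -152405/236
Act: show[]
Obs: -152405/236
Act: grow[x='52']
Obs: -140133/236
Act: quotient[x='-39']
Obs: 46711/3068

Answer: acc=-152405/236


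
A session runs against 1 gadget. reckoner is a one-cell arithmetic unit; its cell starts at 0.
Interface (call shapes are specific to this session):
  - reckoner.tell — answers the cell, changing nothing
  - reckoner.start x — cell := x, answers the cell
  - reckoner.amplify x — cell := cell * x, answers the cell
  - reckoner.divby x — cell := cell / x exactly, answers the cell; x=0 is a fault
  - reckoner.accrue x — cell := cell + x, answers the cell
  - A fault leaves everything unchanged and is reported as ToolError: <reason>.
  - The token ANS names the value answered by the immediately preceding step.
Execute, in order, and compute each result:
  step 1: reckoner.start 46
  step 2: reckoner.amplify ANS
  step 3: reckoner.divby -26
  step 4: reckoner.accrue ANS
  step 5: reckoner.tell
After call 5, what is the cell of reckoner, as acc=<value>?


Answer: acc=-2116/13

Derivation:
~$ start 46
[out] 46
~$ amplify ANS
[out] 2116
~$ divby -26
[out] -1058/13
~$ accrue ANS
[out] -2116/13
~$ tell
[out] -2116/13


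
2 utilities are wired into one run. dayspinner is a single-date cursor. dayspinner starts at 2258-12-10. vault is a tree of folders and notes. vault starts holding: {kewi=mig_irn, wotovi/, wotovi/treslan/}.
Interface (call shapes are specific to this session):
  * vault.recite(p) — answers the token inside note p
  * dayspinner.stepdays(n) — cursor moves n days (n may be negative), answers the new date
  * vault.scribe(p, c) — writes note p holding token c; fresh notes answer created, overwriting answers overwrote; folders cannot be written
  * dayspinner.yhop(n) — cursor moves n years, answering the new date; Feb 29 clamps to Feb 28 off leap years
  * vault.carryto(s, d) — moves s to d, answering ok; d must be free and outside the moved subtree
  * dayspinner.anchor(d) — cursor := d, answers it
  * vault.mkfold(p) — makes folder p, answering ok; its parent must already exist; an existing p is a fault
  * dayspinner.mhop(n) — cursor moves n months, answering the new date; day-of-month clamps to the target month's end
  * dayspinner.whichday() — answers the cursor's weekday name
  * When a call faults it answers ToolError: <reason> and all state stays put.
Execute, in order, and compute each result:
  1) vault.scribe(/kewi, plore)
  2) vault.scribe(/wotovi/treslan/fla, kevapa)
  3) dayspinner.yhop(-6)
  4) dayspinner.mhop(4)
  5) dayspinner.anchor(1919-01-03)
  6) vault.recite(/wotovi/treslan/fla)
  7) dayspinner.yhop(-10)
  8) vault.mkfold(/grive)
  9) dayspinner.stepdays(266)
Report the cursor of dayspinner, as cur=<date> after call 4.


Answer: cur=2253-04-10

Derivation:
~$ vault.scribe p=/kewi c=plore
= overwrote
~$ vault.scribe p=/wotovi/treslan/fla c=kevapa
= created
~$ dayspinner.yhop n=-6
= 2252-12-10
~$ dayspinner.mhop n=4
= 2253-04-10
~$ dayspinner.anchor d=1919-01-03
= 1919-01-03
~$ vault.recite p=/wotovi/treslan/fla
= kevapa
~$ dayspinner.yhop n=-10
= 1909-01-03
~$ vault.mkfold p=/grive
= ok
~$ dayspinner.stepdays n=266
= 1909-09-26
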